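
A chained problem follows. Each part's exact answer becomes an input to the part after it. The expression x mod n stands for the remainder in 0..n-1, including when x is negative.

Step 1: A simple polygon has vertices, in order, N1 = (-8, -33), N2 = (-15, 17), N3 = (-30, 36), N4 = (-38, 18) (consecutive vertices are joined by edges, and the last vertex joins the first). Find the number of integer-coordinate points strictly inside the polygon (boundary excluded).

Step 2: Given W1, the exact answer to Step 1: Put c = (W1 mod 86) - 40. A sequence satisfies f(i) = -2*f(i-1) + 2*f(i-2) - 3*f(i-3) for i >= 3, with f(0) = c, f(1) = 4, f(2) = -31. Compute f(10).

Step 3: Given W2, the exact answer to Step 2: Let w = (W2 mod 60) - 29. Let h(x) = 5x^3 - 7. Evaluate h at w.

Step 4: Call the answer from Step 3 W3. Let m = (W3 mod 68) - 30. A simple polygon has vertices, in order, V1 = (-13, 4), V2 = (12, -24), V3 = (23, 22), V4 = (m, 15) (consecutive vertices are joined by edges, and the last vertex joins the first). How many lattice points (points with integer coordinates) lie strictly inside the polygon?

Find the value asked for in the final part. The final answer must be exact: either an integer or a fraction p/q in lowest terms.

773

Step 1: cross terms: (-8*17 - -15*-33)=-631, (-15*36 - -30*17)=-30, (-30*18 - -38*36)=828, (-38*-33 - -8*18)=1398; twice the area = |1565| = 1565; area = 1565/2; boundary points = 1 + 1 + 2 + 3 = 7; strictly interior points = area - boundary/2 + 1 = 780; answer 780
Step 2: W1 = 780; c = -34; f(3) = -2*(-31) + 2*(4) - 3*(-34) = 172; iterating: f(3)=172, f(4)=-418, f(5)=1273, f(6)=-3898, f(7)=11596, f(8)=-34807, f(9)=104500, f(10)=-313402; answer -313402
Step 3: W2 = -313402; w = 9; 5*(9)^3 - 7 = (3645) + (-7) = 3638; answer 3638
Step 4: W3 = 3638; m = 4; cross terms: (-13*-24 - 12*4)=264, (12*22 - 23*-24)=816, (23*15 - 4*22)=257, (4*4 - -13*15)=211; twice the area = |1548| = 1548; area = 774; boundary points = 1 + 1 + 1 + 1 = 4; strictly interior points = area - boundary/2 + 1 = 773; answer 773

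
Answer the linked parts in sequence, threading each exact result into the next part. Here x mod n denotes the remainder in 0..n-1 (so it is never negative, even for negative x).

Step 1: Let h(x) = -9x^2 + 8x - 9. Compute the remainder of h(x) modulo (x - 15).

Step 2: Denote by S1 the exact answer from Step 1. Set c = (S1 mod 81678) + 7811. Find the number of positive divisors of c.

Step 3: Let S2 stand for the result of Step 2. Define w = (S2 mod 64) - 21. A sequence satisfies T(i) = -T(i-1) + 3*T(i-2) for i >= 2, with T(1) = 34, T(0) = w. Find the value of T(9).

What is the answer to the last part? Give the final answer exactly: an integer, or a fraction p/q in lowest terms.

Step 1: remainder = value at the root: -9*(15)^2 + 8*(15)^1 - 9 = (-2025) + (120) + (-9) = -1914; answer -1914
Step 2: S1 = -1914; c = 87575; 87575 = 5^2 * 31 * 113; number of divisors = (2+1) * (1+1) * (1+1) = 12; answer 12
Step 3: S2 = 12; w = -9; T(2) = -1*(34) + 3*(-9) = -61; iterating: T(2)=-61, T(3)=163, T(4)=-346, T(5)=835, T(6)=-1873, T(7)=4378, T(8)=-9997, T(9)=23131; answer 23131

23131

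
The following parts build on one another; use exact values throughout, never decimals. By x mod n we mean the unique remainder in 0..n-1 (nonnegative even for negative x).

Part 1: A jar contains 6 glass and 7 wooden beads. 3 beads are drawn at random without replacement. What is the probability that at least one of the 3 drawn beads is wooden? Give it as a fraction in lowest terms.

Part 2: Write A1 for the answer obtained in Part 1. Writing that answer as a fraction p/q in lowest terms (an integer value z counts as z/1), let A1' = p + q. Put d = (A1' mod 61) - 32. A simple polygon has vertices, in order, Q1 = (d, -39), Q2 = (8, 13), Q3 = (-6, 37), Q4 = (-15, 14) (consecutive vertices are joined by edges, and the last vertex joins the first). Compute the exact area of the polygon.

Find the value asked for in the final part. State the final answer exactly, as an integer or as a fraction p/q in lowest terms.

Part 1: total draws C(13,3) = 286; complement C(6,3) = 20; favorable 286 - 20 = 266; P = 133/143; answer 133/143
Part 2: A1 = 133/143; threaded value p + q = 276; d = 0; cross terms: (0*13 - 8*-39)=312, (8*37 - -6*13)=374, (-6*14 - -15*37)=471, (-15*-39 - 0*14)=585; twice the area = |1742| = 1742; area = 871; answer 871

871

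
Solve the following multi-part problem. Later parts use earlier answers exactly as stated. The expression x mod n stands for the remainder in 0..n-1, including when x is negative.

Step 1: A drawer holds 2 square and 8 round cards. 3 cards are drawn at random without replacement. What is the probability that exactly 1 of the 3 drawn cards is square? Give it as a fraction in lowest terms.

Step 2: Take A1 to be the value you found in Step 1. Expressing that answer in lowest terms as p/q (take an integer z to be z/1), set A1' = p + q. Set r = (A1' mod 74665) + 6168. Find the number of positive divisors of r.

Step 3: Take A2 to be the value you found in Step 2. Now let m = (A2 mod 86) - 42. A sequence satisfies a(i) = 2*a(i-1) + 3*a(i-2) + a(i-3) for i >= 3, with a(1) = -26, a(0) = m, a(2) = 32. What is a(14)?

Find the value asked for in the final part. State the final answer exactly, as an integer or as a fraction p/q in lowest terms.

Step 1: total draws C(10,3) = 120; favorable C(2,1)*C(8,2) = 56; P = 7/15; answer 7/15
Step 2: A1 = 7/15; threaded value p + q = 22; r = 6190; 6190 = 2 * 5 * 619; number of divisors = (1+1) * (1+1) * (1+1) = 8; answer 8
Step 3: A2 = 8; m = -34; a(3) = 2*(32) + 3*(-26) + 1*(-34) = -48; iterating: a(3)=-48, a(4)=-26, a(5)=-164, a(6)=-454, a(7)=-1426, a(8)=-4378, a(9)=-13488, a(10)=-41536, a(11)=-127914, a(12)=-393924, a(13)=-1213126, a(14)=-3735938; answer -3735938

-3735938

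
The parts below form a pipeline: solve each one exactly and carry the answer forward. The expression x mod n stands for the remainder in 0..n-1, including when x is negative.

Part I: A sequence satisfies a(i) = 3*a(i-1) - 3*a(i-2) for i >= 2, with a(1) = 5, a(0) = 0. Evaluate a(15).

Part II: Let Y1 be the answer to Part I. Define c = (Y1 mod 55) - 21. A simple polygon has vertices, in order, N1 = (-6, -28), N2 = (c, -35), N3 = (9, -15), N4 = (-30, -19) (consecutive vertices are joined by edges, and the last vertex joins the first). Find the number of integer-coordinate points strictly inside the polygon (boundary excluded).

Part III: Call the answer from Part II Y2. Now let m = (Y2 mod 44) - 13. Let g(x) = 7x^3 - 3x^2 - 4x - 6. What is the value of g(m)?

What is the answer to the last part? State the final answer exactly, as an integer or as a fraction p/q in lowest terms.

-2526

Part I: a(2) = 3*(5) - 3*(0) = 15; iterating: a(2)=15, a(3)=30, a(4)=45, a(5)=45, a(6)=0, a(7)=-135, a(8)=-405, a(9)=-810, a(10)=-1215, a(11)=-1215, a(12)=0, a(13)=3645, a(14)=10935, a(15)=21870; answer 21870
Part II: Y1 = 21870; c = 14; cross terms: (-6*-35 - 14*-28)=602, (14*-15 - 9*-35)=105, (9*-19 - -30*-15)=-621, (-30*-28 - -6*-19)=726; twice the area = |812| = 812; area = 406; boundary points = 1 + 5 + 1 + 3 = 10; strictly interior points = area - boundary/2 + 1 = 402; answer 402
Part III: Y2 = 402; m = -7; 7*(-7)^3 - 3*(-7)^2 - 4*(-7)^1 - 6 = (-2401) + (-147) + (28) + (-6) = -2526; answer -2526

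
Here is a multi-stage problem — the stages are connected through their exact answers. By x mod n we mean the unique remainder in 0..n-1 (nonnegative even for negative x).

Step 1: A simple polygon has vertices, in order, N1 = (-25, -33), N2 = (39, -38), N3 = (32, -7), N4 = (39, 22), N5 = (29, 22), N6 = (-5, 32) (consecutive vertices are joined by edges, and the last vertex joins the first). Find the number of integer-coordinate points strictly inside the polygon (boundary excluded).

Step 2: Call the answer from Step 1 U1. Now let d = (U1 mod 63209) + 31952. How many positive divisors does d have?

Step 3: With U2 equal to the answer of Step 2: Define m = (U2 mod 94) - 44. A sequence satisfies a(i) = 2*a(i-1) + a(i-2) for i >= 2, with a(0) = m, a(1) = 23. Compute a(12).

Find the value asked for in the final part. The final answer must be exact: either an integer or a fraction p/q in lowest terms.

Step 1: cross terms: (-25*-38 - 39*-33)=2237, (39*-7 - 32*-38)=943, (32*22 - 39*-7)=977, (39*22 - 29*22)=220, (29*32 - -5*22)=1038, (-5*-33 - -25*32)=965; twice the area = |6380| = 6380; area = 3190; boundary points = 1 + 1 + 1 + 10 + 2 + 5 = 20; strictly interior points = area - boundary/2 + 1 = 3181; answer 3181
Step 2: U1 = 3181; d = 35133; 35133 = 3 * 7^2 * 239; number of divisors = (1+1) * (2+1) * (1+1) = 12; answer 12
Step 3: U2 = 12; m = -32; a(2) = 2*(23) + 1*(-32) = 14; iterating: a(2)=14, a(3)=51, a(4)=116, a(5)=283, a(6)=682, a(7)=1647, a(8)=3976, a(9)=9599, a(10)=23174, a(11)=55947, a(12)=135068; answer 135068

135068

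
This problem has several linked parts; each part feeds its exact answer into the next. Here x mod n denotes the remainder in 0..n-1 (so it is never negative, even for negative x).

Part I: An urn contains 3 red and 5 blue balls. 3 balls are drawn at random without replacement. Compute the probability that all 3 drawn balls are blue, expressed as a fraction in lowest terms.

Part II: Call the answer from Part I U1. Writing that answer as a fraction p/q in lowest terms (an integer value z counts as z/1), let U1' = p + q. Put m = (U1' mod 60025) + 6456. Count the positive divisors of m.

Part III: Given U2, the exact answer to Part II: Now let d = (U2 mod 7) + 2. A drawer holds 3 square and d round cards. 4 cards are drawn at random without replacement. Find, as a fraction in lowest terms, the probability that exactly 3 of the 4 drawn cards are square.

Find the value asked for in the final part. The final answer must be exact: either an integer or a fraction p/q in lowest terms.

Part I: total draws C(8,3) = 56; favorable C(5,3) = 10; P = 5/28; answer 5/28
Part II: U1 = 5/28; threaded value p + q = 33; m = 6489; 6489 = 3^2 * 7 * 103; number of divisors = (2+1) * (1+1) * (1+1) = 12; answer 12
Part III: U2 = 12; d = 7; total draws C(10,4) = 210; favorable C(3,3)*C(7,1) = 7; P = 1/30; answer 1/30

1/30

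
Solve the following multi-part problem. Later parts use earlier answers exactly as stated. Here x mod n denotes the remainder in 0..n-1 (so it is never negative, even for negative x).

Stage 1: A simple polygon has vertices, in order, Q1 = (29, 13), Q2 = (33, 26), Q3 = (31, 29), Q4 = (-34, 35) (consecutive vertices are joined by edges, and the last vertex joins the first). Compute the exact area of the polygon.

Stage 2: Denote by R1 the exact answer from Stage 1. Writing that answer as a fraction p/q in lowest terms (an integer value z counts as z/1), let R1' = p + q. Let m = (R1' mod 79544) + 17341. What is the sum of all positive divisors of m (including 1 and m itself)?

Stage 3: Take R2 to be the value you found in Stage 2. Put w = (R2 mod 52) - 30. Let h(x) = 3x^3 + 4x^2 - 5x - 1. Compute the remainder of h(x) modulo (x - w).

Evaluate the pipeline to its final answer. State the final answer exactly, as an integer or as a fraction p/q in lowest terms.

761

Stage 1: cross terms: (29*26 - 33*13)=325, (33*29 - 31*26)=151, (31*35 - -34*29)=2071, (-34*13 - 29*35)=-1457; twice the area = |1090| = 1090; area = 545; answer 545
Stage 2: R1 = 545; threaded value p + q = 546; m = 17887; 17887 = 31 * 577; sigma = (1 + 31) * (1 + 577) = 32 * 578 = 18496; answer 18496
Stage 3: R2 = 18496; w = 6; remainder = value at the root: 3*(6)^3 + 4*(6)^2 - 5*(6)^1 - 1 = (648) + (144) + (-30) + (-1) = 761; answer 761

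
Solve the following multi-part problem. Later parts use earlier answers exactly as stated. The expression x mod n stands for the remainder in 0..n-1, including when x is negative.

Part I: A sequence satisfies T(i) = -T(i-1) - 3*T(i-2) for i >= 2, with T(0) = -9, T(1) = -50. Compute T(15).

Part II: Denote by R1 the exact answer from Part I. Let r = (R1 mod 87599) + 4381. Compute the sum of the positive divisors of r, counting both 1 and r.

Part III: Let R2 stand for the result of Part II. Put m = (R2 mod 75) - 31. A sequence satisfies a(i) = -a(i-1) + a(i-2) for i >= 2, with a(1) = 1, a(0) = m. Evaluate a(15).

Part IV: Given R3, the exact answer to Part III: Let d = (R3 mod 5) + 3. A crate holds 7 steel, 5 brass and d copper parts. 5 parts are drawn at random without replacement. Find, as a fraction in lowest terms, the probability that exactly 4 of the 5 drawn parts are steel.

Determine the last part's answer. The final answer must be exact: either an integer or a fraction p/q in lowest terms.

35/969

Part I: T(2) = -1*(-50) - 3*(-9) = 77; iterating: T(2)=77, T(3)=73, T(4)=-304, T(5)=85, T(6)=827, T(7)=-1082, T(8)=-1399, T(9)=4645, T(10)=-448, T(11)=-13487, T(12)=14831, T(13)=25630, T(14)=-70123, T(15)=-6767; answer -6767
Part II: R1 = -6767; r = 85213; 85213 is prime, so its only divisors are 1 and 85213; sigma = 1 + 85213 = 85214; answer 85214
Part III: R2 = 85214; m = -17; a(2) = -1*(1) + 1*(-17) = -18; iterating: a(2)=-18, a(3)=19, a(4)=-37, a(5)=56, a(6)=-93, a(7)=149, a(8)=-242, a(9)=391, a(10)=-633, a(11)=1024, a(12)=-1657, a(13)=2681, a(14)=-4338, a(15)=7019; answer 7019
Part IV: R3 = 7019; d = 7; total draws C(19,5) = 11628; favorable C(7,4)*C(12,1) = 420; P = 35/969; answer 35/969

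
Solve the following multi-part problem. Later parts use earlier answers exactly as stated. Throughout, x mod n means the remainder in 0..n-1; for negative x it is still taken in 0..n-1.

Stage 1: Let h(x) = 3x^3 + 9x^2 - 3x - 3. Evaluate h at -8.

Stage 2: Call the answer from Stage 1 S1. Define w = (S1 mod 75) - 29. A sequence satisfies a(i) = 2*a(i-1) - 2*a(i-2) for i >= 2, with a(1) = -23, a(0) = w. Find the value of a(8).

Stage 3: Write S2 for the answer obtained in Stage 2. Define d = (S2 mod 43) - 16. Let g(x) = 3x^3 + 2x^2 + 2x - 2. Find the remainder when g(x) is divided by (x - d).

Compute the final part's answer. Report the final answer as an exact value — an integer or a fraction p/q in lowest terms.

Stage 1: 3*(-8)^3 + 9*(-8)^2 - 3*(-8)^1 - 3 = (-1536) + (576) + (24) + (-3) = -939; answer -939
Stage 2: S1 = -939; w = 7; a(2) = 2*(-23) - 2*(7) = -60; iterating: a(2)=-60, a(3)=-74, a(4)=-28, a(5)=92, a(6)=240, a(7)=296, a(8)=112; answer 112
Stage 3: S2 = 112; d = 10; remainder = value at the root: 3*(10)^3 + 2*(10)^2 + 2*(10)^1 - 2 = (3000) + (200) + (20) + (-2) = 3218; answer 3218

3218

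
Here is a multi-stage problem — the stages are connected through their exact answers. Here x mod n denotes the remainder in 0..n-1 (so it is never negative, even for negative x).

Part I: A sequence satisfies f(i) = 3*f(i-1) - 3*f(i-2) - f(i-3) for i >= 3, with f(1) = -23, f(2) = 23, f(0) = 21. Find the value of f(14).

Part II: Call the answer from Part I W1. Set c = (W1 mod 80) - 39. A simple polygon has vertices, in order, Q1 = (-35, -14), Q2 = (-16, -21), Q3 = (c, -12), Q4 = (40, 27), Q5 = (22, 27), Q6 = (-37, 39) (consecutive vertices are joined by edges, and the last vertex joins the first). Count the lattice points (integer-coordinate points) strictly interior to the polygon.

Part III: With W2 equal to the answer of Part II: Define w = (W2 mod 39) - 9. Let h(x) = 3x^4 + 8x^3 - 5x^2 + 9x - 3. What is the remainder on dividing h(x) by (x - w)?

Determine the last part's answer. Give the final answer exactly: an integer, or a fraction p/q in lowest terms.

Part I: f(3) = 3*(23) - 3*(-23) - 1*(21) = 117; iterating: f(3)=117, f(4)=305, f(5)=541, f(6)=591, f(7)=-155, f(8)=-2779, f(9)=-8463, f(10)=-16897, f(11)=-22523, f(12)=-8415, f(13)=59221, f(14)=225431; answer 225431
Part II: W1 = 225431; c = 32; cross terms: (-35*-21 - -16*-14)=511, (-16*-12 - 32*-21)=864, (32*27 - 40*-12)=1344, (40*27 - 22*27)=486, (22*39 - -37*27)=1857, (-37*-14 - -35*39)=1883; twice the area = |6945| = 6945; area = 6945/2; boundary points = 1 + 3 + 1 + 18 + 1 + 1 = 25; strictly interior points = area - boundary/2 + 1 = 3461; answer 3461
Part III: W2 = 3461; w = 20; remainder = value at the root: 3*(20)^4 + 8*(20)^3 - 5*(20)^2 + 9*(20)^1 - 3 = (480000) + (64000) + (-2000) + (180) + (-3) = 542177; answer 542177

542177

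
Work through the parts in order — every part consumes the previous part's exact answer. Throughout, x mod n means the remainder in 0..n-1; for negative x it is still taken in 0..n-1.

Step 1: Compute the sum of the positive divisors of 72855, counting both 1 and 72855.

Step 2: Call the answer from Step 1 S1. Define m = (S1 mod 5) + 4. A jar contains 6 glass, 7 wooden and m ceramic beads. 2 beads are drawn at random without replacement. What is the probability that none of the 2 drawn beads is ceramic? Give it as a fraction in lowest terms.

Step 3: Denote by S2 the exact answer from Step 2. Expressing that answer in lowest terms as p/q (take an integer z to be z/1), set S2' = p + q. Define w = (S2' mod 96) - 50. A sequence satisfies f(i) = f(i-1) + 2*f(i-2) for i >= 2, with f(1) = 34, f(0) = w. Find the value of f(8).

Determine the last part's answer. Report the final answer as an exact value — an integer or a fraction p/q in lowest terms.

Step 1: 72855 = 3^2 * 5 * 1619; sigma = (1 + 3 + 9) * (1 + 5) * (1 + 1619) = 13 * 6 * 1620 = 126360; answer 126360
Step 2: S1 = 126360; m = 4; total draws C(17,2) = 136; favorable C(13,2) = 78; P = 39/68; answer 39/68
Step 3: S2 = 39/68; threaded value p + q = 107; w = -39; f(2) = 1*(34) + 2*(-39) = -44; iterating: f(2)=-44, f(3)=24, f(4)=-64, f(5)=-16, f(6)=-144, f(7)=-176, f(8)=-464; answer -464

-464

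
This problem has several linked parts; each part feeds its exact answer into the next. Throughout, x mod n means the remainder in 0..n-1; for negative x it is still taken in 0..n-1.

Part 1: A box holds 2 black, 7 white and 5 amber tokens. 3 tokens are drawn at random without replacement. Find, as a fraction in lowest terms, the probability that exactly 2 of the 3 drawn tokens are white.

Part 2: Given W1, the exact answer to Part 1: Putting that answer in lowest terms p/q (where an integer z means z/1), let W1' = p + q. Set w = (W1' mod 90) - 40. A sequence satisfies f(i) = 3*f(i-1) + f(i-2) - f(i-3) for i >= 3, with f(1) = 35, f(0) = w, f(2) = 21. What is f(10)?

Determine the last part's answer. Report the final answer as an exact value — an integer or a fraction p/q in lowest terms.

Part 1: total draws C(14,3) = 364; favorable C(7,2)*C(7,1) = 147; P = 21/52; answer 21/52
Part 2: W1 = 21/52; threaded value p + q = 73; w = 33; f(3) = 3*(21) + 1*(35) - 1*(33) = 65; iterating: f(3)=65, f(4)=181, f(5)=587, f(6)=1877, f(7)=6037, f(8)=19401, f(9)=62363, f(10)=200453; answer 200453

200453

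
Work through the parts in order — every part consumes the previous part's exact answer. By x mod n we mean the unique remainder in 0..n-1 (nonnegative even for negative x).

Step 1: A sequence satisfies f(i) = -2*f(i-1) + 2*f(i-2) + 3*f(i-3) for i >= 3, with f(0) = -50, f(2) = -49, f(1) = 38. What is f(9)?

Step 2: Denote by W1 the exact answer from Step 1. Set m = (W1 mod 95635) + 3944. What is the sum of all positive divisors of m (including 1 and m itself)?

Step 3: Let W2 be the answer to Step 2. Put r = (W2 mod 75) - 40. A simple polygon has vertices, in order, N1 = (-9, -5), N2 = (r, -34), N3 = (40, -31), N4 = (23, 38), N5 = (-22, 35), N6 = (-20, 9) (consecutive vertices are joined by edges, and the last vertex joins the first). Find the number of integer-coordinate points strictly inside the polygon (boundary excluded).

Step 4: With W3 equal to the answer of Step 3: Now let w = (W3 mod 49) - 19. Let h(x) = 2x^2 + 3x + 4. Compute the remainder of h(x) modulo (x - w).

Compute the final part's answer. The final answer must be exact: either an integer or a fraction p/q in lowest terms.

1543

Step 1: f(3) = -2*(-49) + 2*(38) + 3*(-50) = 24; iterating: f(3)=24, f(4)=-32, f(5)=-35, f(6)=78, f(7)=-322, f(8)=695, f(9)=-1800; answer -1800
Step 2: W1 = -1800; m = 97779; 97779 = 3 * 11 * 2963; sigma = (1 + 3) * (1 + 11) * (1 + 2963) = 4 * 12 * 2964 = 142272; answer 142272
Step 3: W2 = 142272; r = 32; cross terms: (-9*-34 - 32*-5)=466, (32*-31 - 40*-34)=368, (40*38 - 23*-31)=2233, (23*35 - -22*38)=1641, (-22*9 - -20*35)=502, (-20*-5 - -9*9)=181; twice the area = |5391| = 5391; area = 5391/2; boundary points = 1 + 1 + 1 + 3 + 2 + 1 = 9; strictly interior points = area - boundary/2 + 1 = 2692; answer 2692
Step 4: W3 = 2692; w = 27; remainder = value at the root: 2*(27)^2 + 3*(27)^1 + 4 = (1458) + (81) + (4) = 1543; answer 1543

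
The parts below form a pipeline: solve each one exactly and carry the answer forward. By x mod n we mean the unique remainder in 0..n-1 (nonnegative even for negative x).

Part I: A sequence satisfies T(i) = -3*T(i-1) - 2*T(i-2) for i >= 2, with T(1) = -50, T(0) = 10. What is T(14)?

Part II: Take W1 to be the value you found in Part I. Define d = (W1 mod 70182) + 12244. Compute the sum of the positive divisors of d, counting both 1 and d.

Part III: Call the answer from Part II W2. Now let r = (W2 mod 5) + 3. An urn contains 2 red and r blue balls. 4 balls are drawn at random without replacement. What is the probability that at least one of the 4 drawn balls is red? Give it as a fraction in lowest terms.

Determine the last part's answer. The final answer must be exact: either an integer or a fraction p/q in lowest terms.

Part I: T(2) = -3*(-50) - 2*(10) = 130; iterating: T(2)=130, T(3)=-290, T(4)=610, T(5)=-1250, T(6)=2530, T(7)=-5090, T(8)=10210, T(9)=-20450, T(10)=40930, T(11)=-81890, T(12)=163810, T(13)=-327650, T(14)=655330; answer 655330
Part II: W1 = 655330; d = 35936; 35936 = 2^5 * 1123; sigma = (1 + 2 + 4 + 8 + 16 + 32) * (1 + 1123) = 63 * 1124 = 70812; answer 70812
Part III: W2 = 70812; r = 5; total draws C(7,4) = 35; complement C(5,4) = 5; favorable 35 - 5 = 30; P = 6/7; answer 6/7

6/7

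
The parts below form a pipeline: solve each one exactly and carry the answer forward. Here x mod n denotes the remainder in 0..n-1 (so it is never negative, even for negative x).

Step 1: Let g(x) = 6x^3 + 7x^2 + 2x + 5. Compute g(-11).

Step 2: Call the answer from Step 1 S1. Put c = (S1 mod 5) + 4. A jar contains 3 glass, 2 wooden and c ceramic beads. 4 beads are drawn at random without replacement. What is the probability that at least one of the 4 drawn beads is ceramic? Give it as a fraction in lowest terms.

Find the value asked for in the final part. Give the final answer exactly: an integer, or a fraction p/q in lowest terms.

Step 1: 6*(-11)^3 + 7*(-11)^2 + 2*(-11)^1 + 5 = (-7986) + (847) + (-22) + (5) = -7156; answer -7156
Step 2: S1 = -7156; c = 8; total draws C(13,4) = 715; complement C(5,4) = 5; favorable 715 - 5 = 710; P = 142/143; answer 142/143

142/143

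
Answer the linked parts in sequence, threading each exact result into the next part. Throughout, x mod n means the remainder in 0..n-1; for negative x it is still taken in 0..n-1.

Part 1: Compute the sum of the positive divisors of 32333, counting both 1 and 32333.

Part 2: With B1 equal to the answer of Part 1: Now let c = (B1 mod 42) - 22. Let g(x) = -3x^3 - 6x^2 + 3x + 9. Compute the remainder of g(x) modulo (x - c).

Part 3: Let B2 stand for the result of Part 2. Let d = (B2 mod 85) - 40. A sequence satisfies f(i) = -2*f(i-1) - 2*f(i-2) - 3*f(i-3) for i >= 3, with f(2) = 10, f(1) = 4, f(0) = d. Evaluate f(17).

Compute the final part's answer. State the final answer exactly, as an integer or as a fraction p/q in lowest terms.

-440894

Part 1: 32333 = 7 * 31 * 149; sigma = (1 + 7) * (1 + 31) * (1 + 149) = 8 * 32 * 150 = 38400; answer 38400
Part 2: B1 = 38400; c = -10; remainder = value at the root: -3*(-10)^3 - 6*(-10)^2 + 3*(-10)^1 + 9 = (3000) + (-600) + (-30) + (9) = 2379; answer 2379
Part 3: B2 = 2379; d = 44; f(3) = -2*(10) - 2*(4) - 3*(44) = -160; iterating: f(3)=-160, f(4)=288, f(5)=-286, f(6)=476, f(7)=-1244, f(8)=2394, f(9)=-3728, f(10)=6400, f(11)=-12526, f(12)=23436, f(13)=-41020, f(14)=72746, f(15)=-133760, f(16)=245088, f(17)=-440894; answer -440894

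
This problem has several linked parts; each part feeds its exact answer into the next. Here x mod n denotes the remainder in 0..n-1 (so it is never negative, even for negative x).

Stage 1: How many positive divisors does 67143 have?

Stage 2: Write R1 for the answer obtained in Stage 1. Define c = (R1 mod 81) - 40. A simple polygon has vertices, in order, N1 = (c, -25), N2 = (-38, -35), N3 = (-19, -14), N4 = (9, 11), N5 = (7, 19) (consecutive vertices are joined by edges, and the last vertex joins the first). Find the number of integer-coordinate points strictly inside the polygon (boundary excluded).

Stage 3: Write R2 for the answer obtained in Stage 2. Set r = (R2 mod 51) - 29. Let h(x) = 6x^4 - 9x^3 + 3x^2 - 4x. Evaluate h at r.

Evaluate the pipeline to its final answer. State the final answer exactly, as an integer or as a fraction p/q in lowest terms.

76186

Stage 1: 67143 = 3 * 22381; number of divisors = (1+1) * (1+1) = 4; answer 4
Stage 2: R1 = 4; c = -36; cross terms: (-36*-35 - -38*-25)=310, (-38*-14 - -19*-35)=-133, (-19*11 - 9*-14)=-83, (9*19 - 7*11)=94, (7*-25 - -36*19)=509; twice the area = |697| = 697; area = 697/2; boundary points = 2 + 1 + 1 + 2 + 1 = 7; strictly interior points = area - boundary/2 + 1 = 346; answer 346
Stage 3: R2 = 346; r = 11; 6*(11)^4 - 9*(11)^3 + 3*(11)^2 - 4*(11)^1 = (87846) + (-11979) + (363) + (-44) = 76186; answer 76186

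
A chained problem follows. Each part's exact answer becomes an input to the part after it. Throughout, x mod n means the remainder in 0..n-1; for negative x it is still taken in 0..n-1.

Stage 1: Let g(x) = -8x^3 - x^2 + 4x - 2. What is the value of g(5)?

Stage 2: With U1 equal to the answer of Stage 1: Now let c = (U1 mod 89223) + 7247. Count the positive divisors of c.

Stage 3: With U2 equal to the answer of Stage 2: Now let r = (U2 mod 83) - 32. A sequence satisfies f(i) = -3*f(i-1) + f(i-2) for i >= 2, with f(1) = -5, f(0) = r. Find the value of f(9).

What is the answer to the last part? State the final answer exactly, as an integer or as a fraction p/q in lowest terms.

37252

Stage 1: -8*(5)^3 - 1*(5)^2 + 4*(5)^1 - 2 = (-1000) + (-25) + (20) + (-2) = -1007; answer -1007
Stage 2: U1 = -1007; c = 95463; 95463 = 3^2 * 10607; number of divisors = (2+1) * (1+1) = 6; answer 6
Stage 3: U2 = 6; r = -26; f(2) = -3*(-5) + 1*(-26) = -11; iterating: f(2)=-11, f(3)=28, f(4)=-95, f(5)=313, f(6)=-1034, f(7)=3415, f(8)=-11279, f(9)=37252; answer 37252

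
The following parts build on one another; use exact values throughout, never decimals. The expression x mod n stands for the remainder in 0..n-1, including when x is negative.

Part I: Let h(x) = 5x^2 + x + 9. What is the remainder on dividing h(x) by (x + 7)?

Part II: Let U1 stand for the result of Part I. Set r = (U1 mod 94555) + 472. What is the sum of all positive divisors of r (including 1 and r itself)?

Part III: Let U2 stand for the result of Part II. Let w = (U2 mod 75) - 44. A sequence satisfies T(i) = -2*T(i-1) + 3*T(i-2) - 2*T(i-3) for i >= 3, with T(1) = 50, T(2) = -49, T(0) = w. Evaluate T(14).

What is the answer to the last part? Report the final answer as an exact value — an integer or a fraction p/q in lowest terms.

-71521529

Part I: remainder = value at the root: 5*(-7)^2 + 1*(-7)^1 + 9 = (245) + (-7) + (9) = 247; answer 247
Part II: U1 = 247; r = 719; 719 is prime, so its only divisors are 1 and 719; sigma = 1 + 719 = 720; answer 720
Part III: U2 = 720; w = 1; T(3) = -2*(-49) + 3*(50) - 2*(1) = 246; iterating: T(3)=246, T(4)=-739, T(5)=2314, T(6)=-7337, T(7)=23094, T(8)=-72827, T(9)=229610, T(10)=-723889, T(11)=2282262, T(12)=-7195411, T(13)=22685386, T(14)=-71521529; answer -71521529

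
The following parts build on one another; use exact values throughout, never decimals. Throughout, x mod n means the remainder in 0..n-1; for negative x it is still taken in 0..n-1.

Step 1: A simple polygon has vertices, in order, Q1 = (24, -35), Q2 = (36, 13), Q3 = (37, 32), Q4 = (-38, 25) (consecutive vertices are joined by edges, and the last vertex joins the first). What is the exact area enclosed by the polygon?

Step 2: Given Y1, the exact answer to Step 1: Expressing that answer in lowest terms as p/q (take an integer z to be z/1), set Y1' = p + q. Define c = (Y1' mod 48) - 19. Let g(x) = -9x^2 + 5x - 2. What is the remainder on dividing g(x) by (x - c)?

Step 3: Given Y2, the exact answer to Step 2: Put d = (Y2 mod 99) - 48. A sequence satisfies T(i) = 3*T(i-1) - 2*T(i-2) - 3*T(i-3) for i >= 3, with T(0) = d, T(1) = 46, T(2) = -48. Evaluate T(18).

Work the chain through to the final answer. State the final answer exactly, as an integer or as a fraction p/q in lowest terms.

Step 1: cross terms: (24*13 - 36*-35)=1572, (36*32 - 37*13)=671, (37*25 - -38*32)=2141, (-38*-35 - 24*25)=730; twice the area = |5114| = 5114; area = 2557; answer 2557
Step 2: Y1 = 2557; threaded value p + q = 2558; c = -5; remainder = value at the root: -9*(-5)^2 + 5*(-5)^1 - 2 = (-225) + (-25) + (-2) = -252; answer -252
Step 3: Y2 = -252; d = -3; T(3) = 3*(-48) - 2*(46) - 3*(-3) = -227; iterating: T(3)=-227, T(4)=-723, T(5)=-1571, T(6)=-2586, T(7)=-2447, T(8)=2544, T(9)=20284, T(10)=63105, T(11)=141115, T(12)=236283, T(13)=237304, T(14)=-183999, T(15)=-1735454, T(16)=-5550276, T(17)=-12627923, T(18)=-21576855; answer -21576855

-21576855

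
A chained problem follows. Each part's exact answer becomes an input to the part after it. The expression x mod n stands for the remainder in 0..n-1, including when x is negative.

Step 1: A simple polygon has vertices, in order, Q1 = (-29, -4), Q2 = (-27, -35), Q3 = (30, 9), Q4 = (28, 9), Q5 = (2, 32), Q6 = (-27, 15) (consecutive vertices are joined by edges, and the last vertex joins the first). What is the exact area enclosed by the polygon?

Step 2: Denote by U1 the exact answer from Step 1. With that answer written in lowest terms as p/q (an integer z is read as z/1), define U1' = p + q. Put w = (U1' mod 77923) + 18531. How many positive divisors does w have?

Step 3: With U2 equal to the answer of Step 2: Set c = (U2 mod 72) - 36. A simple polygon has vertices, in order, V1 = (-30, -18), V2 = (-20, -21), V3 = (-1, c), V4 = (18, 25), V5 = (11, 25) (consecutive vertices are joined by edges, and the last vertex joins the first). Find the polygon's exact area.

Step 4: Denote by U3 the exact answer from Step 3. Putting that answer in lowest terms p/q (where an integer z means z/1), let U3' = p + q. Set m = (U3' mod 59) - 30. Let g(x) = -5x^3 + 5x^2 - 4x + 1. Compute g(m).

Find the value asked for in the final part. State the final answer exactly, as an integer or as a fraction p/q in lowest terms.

Step 1: cross terms: (-29*-35 - -27*-4)=907, (-27*9 - 30*-35)=807, (30*9 - 28*9)=18, (28*32 - 2*9)=878, (2*15 - -27*32)=894, (-27*-4 - -29*15)=543; twice the area = |4047| = 4047; area = 4047/2; answer 4047/2
Step 2: U1 = 4047/2; threaded value p + q = 4049; w = 22580; 22580 = 2^2 * 5 * 1129; number of divisors = (2+1) * (1+1) * (1+1) = 12; answer 12
Step 3: U2 = 12; c = -24; cross terms: (-30*-21 - -20*-18)=270, (-20*-24 - -1*-21)=459, (-1*25 - 18*-24)=407, (18*25 - 11*25)=175, (11*-18 - -30*25)=552; twice the area = |1863| = 1863; area = 1863/2; answer 1863/2
Step 4: U3 = 1863/2; threaded value p + q = 1865; m = 6; -5*(6)^3 + 5*(6)^2 - 4*(6)^1 + 1 = (-1080) + (180) + (-24) + (1) = -923; answer -923

-923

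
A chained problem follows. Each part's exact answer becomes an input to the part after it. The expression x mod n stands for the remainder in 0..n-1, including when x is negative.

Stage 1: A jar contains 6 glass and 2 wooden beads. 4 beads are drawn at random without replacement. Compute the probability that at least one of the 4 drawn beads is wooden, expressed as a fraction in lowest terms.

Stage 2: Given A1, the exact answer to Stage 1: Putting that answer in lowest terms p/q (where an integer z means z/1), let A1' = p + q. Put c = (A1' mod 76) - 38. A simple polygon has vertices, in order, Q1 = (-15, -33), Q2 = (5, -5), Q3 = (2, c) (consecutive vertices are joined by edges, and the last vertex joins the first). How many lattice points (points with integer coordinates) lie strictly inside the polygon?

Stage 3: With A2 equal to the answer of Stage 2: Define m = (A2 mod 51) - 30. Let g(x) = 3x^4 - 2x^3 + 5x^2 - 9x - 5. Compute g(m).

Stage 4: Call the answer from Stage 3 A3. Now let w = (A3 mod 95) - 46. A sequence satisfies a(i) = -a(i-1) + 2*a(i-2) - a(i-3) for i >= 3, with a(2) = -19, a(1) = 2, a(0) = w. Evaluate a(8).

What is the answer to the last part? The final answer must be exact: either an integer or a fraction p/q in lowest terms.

-830

Stage 1: total draws C(8,4) = 70; complement C(6,4) = 15; favorable 70 - 15 = 55; P = 11/14; answer 11/14
Stage 2: A1 = 11/14; threaded value p + q = 25; c = -13; cross terms: (-15*-5 - 5*-33)=240, (5*-13 - 2*-5)=-55, (2*-33 - -15*-13)=-261; twice the area = |-76| = 76; area = 38; boundary points = 4 + 1 + 1 = 6; strictly interior points = area - boundary/2 + 1 = 36; answer 36
Stage 3: A2 = 36; m = 6; 3*(6)^4 - 2*(6)^3 + 5*(6)^2 - 9*(6)^1 - 5 = (3888) + (-432) + (180) + (-54) + (-5) = 3577; answer 3577
Stage 4: A3 = 3577; w = 16; a(3) = -1*(-19) + 2*(2) - 1*(16) = 7; iterating: a(3)=7, a(4)=-47, a(5)=80, a(6)=-181, a(7)=388, a(8)=-830; answer -830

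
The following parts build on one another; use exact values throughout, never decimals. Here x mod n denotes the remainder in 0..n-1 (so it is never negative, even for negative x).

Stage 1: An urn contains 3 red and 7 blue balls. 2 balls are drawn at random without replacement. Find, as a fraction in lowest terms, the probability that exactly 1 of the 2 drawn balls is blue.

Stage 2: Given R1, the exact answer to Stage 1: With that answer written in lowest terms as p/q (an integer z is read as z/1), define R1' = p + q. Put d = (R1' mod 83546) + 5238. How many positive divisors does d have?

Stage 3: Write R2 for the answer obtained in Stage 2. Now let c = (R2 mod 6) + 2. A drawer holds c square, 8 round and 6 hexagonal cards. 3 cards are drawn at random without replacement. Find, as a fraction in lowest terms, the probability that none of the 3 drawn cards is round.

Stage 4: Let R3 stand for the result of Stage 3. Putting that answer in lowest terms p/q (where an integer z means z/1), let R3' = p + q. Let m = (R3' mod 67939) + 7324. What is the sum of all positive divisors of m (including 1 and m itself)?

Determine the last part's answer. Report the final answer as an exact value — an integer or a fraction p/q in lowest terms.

12792

Stage 1: total draws C(10,2) = 45; favorable C(7,1)*C(3,1) = 21; P = 7/15; answer 7/15
Stage 2: R1 = 7/15; threaded value p + q = 22; d = 5260; 5260 = 2^2 * 5 * 263; number of divisors = (2+1) * (1+1) * (1+1) = 12; answer 12
Stage 3: R2 = 12; c = 2; total draws C(16,3) = 560; favorable C(8,3) = 56; P = 1/10; answer 1/10
Stage 4: R3 = 1/10; threaded value p + q = 11; m = 7335; 7335 = 3^2 * 5 * 163; sigma = (1 + 3 + 9) * (1 + 5) * (1 + 163) = 13 * 6 * 164 = 12792; answer 12792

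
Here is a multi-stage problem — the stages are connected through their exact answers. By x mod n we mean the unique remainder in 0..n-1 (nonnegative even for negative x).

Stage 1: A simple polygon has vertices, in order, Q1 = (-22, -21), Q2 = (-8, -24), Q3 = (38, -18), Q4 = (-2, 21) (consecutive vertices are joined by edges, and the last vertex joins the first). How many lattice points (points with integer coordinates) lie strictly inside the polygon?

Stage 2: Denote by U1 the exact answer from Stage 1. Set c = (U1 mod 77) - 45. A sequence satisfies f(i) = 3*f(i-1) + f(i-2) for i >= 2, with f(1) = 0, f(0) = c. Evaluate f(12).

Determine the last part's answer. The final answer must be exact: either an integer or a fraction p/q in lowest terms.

Stage 1: cross terms: (-22*-24 - -8*-21)=360, (-8*-18 - 38*-24)=1056, (38*21 - -2*-18)=762, (-2*-21 - -22*21)=504; twice the area = |2682| = 2682; area = 1341; boundary points = 1 + 2 + 1 + 2 = 6; strictly interior points = area - boundary/2 + 1 = 1339; answer 1339
Stage 2: U1 = 1339; c = -15; f(2) = 3*(0) + 1*(-15) = -15; iterating: f(2)=-15, f(3)=-45, f(4)=-150, f(5)=-495, f(6)=-1635, f(7)=-5400, f(8)=-17835, f(9)=-58905, f(10)=-194550, f(11)=-642555, f(12)=-2122215; answer -2122215

-2122215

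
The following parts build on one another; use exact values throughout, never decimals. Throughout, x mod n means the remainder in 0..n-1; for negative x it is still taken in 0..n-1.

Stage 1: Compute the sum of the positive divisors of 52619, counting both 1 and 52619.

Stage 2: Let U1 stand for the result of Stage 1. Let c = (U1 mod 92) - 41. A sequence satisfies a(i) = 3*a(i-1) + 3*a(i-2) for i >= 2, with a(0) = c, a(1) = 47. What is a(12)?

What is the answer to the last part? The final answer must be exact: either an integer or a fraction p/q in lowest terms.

Stage 1: 52619 = 7 * 7517; sigma = (1 + 7) * (1 + 7517) = 8 * 7518 = 60144; answer 60144
Stage 2: U1 = 60144; c = 27; a(2) = 3*(47) + 3*(27) = 222; iterating: a(2)=222, a(3)=807, a(4)=3087, a(5)=11682, a(6)=44307, a(7)=167967, a(8)=636822, a(9)=2414367, a(10)=9153567, a(11)=34703802, a(12)=131572107; answer 131572107

131572107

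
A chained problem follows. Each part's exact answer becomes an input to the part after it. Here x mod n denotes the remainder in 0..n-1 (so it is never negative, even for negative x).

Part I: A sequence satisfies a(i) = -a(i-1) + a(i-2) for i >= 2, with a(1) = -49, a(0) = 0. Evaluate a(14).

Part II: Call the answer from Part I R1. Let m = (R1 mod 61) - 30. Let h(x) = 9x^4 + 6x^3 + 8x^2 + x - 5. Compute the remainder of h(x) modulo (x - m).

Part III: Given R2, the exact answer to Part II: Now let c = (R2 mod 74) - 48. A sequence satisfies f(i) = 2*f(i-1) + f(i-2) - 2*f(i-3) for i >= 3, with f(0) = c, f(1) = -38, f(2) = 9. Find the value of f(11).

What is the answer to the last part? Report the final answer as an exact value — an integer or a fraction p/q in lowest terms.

Part I: a(2) = -1*(-49) + 1*(0) = 49; iterating: a(2)=49, a(3)=-98, a(4)=147, a(5)=-245, a(6)=392, a(7)=-637, a(8)=1029, a(9)=-1666, a(10)=2695, a(11)=-4361, a(12)=7056, a(13)=-11417, a(14)=18473; answer 18473
Part II: R1 = 18473; m = 21; remainder = value at the root: 9*(21)^4 + 6*(21)^3 + 8*(21)^2 + 1*(21)^1 - 5 = (1750329) + (55566) + (3528) + (21) + (-5) = 1809439; answer 1809439
Part III: R2 = 1809439; c = 17; f(3) = 2*(9) + 1*(-38) - 2*(17) = -54; iterating: f(3)=-54, f(4)=-23, f(5)=-118, f(6)=-151, f(7)=-374, f(8)=-663, f(9)=-1398, f(10)=-2711, f(11)=-5494; answer -5494

-5494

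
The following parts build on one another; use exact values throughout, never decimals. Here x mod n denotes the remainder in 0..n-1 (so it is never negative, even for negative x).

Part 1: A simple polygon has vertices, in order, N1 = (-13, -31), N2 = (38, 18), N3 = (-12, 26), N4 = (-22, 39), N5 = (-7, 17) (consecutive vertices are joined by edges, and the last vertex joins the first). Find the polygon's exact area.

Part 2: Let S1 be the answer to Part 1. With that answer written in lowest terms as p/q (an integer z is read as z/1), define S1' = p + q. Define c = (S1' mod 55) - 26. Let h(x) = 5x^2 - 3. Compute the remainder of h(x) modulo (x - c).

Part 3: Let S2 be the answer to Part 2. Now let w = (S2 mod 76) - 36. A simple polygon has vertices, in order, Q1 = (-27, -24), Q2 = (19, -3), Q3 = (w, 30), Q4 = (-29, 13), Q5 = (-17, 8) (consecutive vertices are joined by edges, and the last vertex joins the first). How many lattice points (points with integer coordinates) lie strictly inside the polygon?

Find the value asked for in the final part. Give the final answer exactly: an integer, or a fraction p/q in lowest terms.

Part 1: cross terms: (-13*18 - 38*-31)=944, (38*26 - -12*18)=1204, (-12*39 - -22*26)=104, (-22*17 - -7*39)=-101, (-7*-31 - -13*17)=438; twice the area = |2589| = 2589; area = 2589/2; answer 2589/2
Part 2: S1 = 2589/2; threaded value p + q = 2591; c = -20; remainder = value at the root: 5*(-20)^2 - 3 = (2000) + (-3) = 1997; answer 1997
Part 3: S2 = 1997; w = -15; cross terms: (-27*-3 - 19*-24)=537, (19*30 - -15*-3)=525, (-15*13 - -29*30)=675, (-29*8 - -17*13)=-11, (-17*-24 - -27*8)=624; twice the area = |2350| = 2350; area = 1175; boundary points = 1 + 1 + 1 + 1 + 2 = 6; strictly interior points = area - boundary/2 + 1 = 1173; answer 1173

1173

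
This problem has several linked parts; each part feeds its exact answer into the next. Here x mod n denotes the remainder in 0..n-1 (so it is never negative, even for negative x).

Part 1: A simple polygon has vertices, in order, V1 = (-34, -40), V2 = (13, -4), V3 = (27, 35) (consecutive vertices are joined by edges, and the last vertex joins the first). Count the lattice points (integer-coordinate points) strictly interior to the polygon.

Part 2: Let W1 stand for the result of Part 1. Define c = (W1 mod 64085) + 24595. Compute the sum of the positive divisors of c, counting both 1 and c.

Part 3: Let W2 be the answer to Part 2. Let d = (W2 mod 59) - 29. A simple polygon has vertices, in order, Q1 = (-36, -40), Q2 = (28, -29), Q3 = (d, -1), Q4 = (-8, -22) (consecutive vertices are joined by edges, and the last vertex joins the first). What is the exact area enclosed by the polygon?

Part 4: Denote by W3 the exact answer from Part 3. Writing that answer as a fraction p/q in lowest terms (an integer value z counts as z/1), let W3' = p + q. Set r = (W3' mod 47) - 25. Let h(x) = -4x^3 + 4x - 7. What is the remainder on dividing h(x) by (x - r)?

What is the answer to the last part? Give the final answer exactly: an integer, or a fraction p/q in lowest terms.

Part 1: cross terms: (-34*-4 - 13*-40)=656, (13*35 - 27*-4)=563, (27*-40 - -34*35)=110; twice the area = |1329| = 1329; area = 1329/2; boundary points = 1 + 1 + 1 = 3; strictly interior points = area - boundary/2 + 1 = 664; answer 664
Part 2: W1 = 664; c = 25259; 25259 = 13 * 29 * 67; sigma = (1 + 13) * (1 + 29) * (1 + 67) = 14 * 30 * 68 = 28560; answer 28560
Part 3: W2 = 28560; d = -25; cross terms: (-36*-29 - 28*-40)=2164, (28*-1 - -25*-29)=-753, (-25*-22 - -8*-1)=542, (-8*-40 - -36*-22)=-472; twice the area = |1481| = 1481; area = 1481/2; answer 1481/2
Part 4: W3 = 1481/2; threaded value p + q = 1483; r = 1; remainder = value at the root: -4*(1)^3 + 4*(1)^1 - 7 = (-4) + (4) + (-7) = -7; answer -7

-7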